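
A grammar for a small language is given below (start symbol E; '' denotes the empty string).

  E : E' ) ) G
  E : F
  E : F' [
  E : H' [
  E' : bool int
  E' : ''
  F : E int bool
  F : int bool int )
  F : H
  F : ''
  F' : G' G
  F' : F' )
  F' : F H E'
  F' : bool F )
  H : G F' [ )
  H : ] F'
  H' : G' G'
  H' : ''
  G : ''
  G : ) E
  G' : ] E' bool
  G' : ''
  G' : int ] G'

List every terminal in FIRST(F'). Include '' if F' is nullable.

{ ), [, ], bool, int, '' }

From F' : G' G: G', G nullable, take FIRST(G') ∪ FIRST(G) = { ), ], int }; also '' since the whole RHS is nullable.
From F' : F' ): F' nullable, take FIRST(F') ∪ {)} = { ), [, ], bool, int }.
From F' : F H E': F nullable, take FIRST(F) ∪ FIRST(H) = { ), [, ], bool, int }.
F' : bool F ) contributes {bool}.
Union: FIRST(F') = { ), [, ], bool, int, '' }.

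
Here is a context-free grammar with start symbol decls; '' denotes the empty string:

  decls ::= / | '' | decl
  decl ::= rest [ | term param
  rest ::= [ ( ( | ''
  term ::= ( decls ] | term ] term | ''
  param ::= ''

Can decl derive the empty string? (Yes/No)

decl ::= term param and each of term, param is nullable, so decl ⇒* ''.

Yes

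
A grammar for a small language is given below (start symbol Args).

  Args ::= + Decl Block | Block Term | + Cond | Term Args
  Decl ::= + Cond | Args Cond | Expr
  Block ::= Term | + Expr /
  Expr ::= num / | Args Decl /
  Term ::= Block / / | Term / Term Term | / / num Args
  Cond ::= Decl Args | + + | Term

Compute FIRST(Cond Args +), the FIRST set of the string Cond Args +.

Add FIRST(Cond) = { +, /, num }; Cond is not nullable, stop.

{ +, /, num }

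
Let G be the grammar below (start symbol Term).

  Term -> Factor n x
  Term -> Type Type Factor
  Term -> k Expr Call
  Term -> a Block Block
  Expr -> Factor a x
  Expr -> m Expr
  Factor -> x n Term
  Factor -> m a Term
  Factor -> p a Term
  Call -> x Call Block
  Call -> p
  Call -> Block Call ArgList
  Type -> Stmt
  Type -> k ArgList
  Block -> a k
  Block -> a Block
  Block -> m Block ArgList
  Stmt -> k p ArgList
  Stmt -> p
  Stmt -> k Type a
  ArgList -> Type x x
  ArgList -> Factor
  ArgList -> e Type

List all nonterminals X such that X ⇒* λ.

{ } (none)

No nonterminal has an empty production or an RHS whose symbols are all nullable.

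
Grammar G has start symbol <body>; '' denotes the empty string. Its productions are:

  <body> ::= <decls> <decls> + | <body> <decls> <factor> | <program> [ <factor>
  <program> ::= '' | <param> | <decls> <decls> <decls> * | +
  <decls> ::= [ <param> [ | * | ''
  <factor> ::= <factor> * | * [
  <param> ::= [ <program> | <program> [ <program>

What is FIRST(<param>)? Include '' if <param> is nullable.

<param> ::= [ <program> contributes {[}.
From <param> ::= <program> [ <program>: <program> nullable, take FIRST(<program>) ∪ {[} = { *, +, [ }.
Union: FIRST(<param>) = { *, +, [ }.

{ *, +, [ }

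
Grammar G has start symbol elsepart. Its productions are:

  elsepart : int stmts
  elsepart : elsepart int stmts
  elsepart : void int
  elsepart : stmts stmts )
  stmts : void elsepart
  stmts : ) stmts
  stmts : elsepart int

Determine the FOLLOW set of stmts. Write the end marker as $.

{ $, ), int, void }

In elsepart : int stmts: stmts is at the end, add FOLLOW(elsepart) = { $, ), int, void }.
In elsepart : elsepart int stmts: stmts is at the end, add FOLLOW(elsepart) = { $, ), int, void }.
In elsepart : stmts stmts ): add FIRST(stmts )) = { ), int, void }.
In elsepart : stmts stmts ): add FIRST()) = { ) }.
In stmts : ) stmts: stmts is at the end, add FOLLOW(stmts) = { $, ), int, void }.
Union: FOLLOW(stmts) = { $, ), int, void }.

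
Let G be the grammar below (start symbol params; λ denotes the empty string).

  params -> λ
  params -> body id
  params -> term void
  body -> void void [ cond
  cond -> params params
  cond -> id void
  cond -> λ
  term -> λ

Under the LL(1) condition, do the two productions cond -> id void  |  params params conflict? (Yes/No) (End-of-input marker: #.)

Yes

FIRST(id void) = { id } and FIRST(params params) = { void, λ }.
The second alternative is nullable and FOLLOW(cond) = { id } shares id with FIRST of the first — conflict.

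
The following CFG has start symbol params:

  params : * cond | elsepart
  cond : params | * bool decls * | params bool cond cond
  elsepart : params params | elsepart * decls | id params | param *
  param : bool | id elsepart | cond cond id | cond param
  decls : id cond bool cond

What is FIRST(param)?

param : bool contributes {bool}.
param : id elsepart contributes {id}.
From param : cond cond id: add FIRST(cond) = { *, bool, id }.
From param : cond param: add FIRST(cond) = { *, bool, id }.
Union: FIRST(param) = { *, bool, id }.

{ *, bool, id }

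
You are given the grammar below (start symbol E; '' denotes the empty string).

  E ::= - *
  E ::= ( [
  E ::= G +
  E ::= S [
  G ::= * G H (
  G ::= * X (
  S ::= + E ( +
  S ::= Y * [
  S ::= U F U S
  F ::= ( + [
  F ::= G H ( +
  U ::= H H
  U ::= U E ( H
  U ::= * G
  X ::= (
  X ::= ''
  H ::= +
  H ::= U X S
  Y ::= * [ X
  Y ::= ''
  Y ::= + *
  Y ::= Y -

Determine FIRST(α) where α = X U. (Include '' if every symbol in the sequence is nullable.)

Add FIRST(X)\{''} = { ( }; X is nullable, continue.
Add FIRST(U) = { *, + }; U is not nullable, stop.

{ (, *, + }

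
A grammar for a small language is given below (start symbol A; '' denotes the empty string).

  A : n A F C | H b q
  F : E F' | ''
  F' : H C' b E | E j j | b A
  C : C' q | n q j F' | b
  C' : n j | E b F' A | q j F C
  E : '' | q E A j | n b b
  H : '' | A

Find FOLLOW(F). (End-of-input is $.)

{ b, n, q }

In A : n A F C: add FIRST(C) = { b, n, q }.
In C' : q j F C: add FIRST(C) = { b, n, q }.
Union: FOLLOW(F) = { b, n, q }.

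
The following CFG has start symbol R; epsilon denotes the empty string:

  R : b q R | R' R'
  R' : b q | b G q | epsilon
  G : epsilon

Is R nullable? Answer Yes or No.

R : R' R' and each of R', R' is nullable, so R ⇒* epsilon.

Yes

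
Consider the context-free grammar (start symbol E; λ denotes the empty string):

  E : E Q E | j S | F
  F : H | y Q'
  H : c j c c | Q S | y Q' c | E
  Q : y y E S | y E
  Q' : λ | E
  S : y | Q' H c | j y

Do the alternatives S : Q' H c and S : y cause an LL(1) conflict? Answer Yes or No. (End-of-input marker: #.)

FIRST(Q' H c) = { c, j, y } and FIRST(y) = { y }.
Both contain y, so the two alternatives are not disjoint — LL(1) conflict.

Yes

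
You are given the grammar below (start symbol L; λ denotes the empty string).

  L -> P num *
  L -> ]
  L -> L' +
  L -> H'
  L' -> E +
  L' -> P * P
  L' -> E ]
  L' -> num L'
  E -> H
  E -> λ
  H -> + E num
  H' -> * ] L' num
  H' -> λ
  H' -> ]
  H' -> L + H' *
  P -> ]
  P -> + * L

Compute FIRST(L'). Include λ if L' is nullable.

From L' -> E +: E nullable, take FIRST(E) ∪ {+} = { + }.
From L' -> P * P: add FIRST(P) = { +, ] }.
From L' -> E ]: E nullable, take FIRST(E) ∪ {]} = { +, ] }.
L' -> num L' contributes {num}.
Union: FIRST(L') = { +, ], num }.

{ +, ], num }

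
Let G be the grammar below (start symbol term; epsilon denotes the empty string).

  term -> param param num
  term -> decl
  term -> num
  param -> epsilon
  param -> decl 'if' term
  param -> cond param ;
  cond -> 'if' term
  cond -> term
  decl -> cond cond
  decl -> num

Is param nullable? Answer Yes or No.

Yes

param has an epsilon-production, so param ⇒ epsilon.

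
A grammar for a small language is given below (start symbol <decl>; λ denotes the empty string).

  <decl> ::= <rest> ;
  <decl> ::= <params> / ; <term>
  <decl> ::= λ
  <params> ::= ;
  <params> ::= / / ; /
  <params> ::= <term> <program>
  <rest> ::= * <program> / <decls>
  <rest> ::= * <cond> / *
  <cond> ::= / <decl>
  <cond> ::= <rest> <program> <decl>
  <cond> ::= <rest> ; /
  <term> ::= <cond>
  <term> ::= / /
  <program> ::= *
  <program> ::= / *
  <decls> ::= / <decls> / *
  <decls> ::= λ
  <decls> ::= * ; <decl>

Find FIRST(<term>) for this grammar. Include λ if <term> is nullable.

From <term> ::= <cond>: add FIRST(<cond>) = { *, / }.
<term> ::= / / contributes {/}.
Union: FIRST(<term>) = { *, / }.

{ *, / }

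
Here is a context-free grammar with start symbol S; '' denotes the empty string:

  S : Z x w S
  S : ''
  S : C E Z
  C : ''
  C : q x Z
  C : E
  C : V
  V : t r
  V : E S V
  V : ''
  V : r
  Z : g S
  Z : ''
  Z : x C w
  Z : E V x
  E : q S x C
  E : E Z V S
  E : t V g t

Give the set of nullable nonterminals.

Directly nullable (have an ''-production): S, C, V, Z.
No other nonterminal has a production whose RHS symbols are all nullable.

{ C, S, V, Z }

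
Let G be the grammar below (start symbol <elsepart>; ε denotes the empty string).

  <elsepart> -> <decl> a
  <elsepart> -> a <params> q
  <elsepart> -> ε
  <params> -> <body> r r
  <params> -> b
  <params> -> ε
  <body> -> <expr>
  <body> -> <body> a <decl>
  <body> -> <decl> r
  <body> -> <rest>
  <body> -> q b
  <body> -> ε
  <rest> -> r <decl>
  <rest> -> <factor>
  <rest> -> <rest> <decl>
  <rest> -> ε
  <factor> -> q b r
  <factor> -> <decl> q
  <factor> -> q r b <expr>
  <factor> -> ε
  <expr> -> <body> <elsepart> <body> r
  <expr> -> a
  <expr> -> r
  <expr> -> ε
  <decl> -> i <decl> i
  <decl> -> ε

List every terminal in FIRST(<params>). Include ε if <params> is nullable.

From <params> -> <body> r r: <body> nullable, take FIRST(<body>) ∪ {r} = { a, i, q, r }.
<params> -> b contributes {b}.
<params> -> ε contributes ε.
Union: FIRST(<params>) = { a, b, i, q, r, ε }.

{ a, b, i, q, r, ε }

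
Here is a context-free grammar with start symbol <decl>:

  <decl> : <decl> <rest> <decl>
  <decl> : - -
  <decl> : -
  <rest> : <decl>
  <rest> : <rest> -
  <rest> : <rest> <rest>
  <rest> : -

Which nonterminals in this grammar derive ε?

{ } (none)

No nonterminal has an empty production or an RHS whose symbols are all nullable.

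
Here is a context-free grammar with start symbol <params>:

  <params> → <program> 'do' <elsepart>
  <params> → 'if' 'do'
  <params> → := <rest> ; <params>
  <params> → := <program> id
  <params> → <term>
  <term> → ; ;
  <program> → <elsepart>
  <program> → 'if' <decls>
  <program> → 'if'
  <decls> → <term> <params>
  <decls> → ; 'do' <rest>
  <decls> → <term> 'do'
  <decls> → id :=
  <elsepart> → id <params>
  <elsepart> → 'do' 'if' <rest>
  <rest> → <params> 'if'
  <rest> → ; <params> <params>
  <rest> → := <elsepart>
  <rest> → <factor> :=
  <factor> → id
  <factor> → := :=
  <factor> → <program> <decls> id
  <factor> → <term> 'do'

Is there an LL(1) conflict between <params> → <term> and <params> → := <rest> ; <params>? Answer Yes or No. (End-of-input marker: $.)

FIRST(<term>) = { ; } and FIRST(:= <rest> ; <params>) = { := }.
The FIRST sets are disjoint and neither alternative is nullable — no conflict.

No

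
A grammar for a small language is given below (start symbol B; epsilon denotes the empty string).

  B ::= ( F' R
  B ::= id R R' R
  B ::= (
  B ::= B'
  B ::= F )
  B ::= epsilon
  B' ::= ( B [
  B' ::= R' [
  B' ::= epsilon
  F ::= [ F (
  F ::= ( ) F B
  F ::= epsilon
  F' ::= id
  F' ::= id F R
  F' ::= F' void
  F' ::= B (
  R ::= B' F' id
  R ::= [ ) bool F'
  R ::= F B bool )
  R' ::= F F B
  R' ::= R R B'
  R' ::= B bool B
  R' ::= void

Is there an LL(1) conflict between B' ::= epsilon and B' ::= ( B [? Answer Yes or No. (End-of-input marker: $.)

FIRST(epsilon) = { epsilon } and FIRST(( B [) = { ( }.
The first alternative is nullable and FOLLOW(B') = { $, (, ), [, bool, id, void } shares ( with FIRST of the second — conflict.

Yes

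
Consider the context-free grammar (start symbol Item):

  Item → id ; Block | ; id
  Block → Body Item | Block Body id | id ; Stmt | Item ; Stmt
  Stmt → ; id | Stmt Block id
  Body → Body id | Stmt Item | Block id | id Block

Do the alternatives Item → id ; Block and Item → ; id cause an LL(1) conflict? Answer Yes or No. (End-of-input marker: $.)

No

FIRST(id ; Block) = { id } and FIRST(; id) = { ; }.
The FIRST sets are disjoint and neither alternative is nullable — no conflict.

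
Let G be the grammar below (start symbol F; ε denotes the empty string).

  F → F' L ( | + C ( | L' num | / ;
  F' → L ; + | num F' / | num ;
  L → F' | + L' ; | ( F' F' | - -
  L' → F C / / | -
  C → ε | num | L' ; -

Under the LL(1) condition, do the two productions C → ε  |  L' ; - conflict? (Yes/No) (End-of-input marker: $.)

Yes

FIRST(ε) = { ε } and FIRST(L' ; -) = { (, +, -, /, num }.
The first alternative is nullable and FOLLOW(C) = { (, / } shares ( with FIRST of the second — conflict.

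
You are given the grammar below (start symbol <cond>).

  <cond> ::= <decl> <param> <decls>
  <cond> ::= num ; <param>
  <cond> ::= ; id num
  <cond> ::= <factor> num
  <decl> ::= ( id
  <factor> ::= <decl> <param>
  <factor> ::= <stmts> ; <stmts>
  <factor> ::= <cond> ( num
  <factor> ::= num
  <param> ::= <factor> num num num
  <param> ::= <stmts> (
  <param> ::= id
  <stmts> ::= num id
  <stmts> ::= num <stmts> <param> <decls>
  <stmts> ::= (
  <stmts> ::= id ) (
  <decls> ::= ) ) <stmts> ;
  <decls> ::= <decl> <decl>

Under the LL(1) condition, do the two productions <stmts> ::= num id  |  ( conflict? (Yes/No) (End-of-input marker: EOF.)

FIRST(num id) = { num } and FIRST(() = { ( }.
The FIRST sets are disjoint and neither alternative is nullable — no conflict.

No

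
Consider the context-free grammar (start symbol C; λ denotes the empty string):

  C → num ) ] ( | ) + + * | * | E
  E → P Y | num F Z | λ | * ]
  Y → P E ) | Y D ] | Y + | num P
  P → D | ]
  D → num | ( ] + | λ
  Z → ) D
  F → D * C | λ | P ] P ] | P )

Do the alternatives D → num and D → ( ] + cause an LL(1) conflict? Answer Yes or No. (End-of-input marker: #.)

No

FIRST(num) = { num } and FIRST(( ] +) = { ( }.
The FIRST sets are disjoint and neither alternative is nullable — no conflict.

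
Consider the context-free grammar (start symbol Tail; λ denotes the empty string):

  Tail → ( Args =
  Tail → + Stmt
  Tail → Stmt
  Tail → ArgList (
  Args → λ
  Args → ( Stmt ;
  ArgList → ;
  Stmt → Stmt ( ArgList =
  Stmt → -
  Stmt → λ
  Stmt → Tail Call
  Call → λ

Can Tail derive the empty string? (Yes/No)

Yes

Tail → Stmt and each of Stmt is nullable, so Tail ⇒* λ.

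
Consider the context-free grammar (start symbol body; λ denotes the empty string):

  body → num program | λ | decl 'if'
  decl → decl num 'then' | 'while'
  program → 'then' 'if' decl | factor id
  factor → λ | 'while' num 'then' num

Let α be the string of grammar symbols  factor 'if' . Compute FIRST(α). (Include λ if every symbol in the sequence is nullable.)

Add FIRST(factor)\{λ} = { 'while' }; factor is nullable, continue.
'if' is a terminal; add {'if'} and stop.

{ 'if', 'while' }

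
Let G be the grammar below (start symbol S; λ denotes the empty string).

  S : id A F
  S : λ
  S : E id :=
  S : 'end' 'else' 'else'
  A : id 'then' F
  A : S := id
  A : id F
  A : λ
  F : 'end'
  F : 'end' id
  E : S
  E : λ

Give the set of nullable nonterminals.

Directly nullable (have an λ-production): S, A, E.
No other nonterminal has a production whose RHS symbols are all nullable.

{ A, E, S }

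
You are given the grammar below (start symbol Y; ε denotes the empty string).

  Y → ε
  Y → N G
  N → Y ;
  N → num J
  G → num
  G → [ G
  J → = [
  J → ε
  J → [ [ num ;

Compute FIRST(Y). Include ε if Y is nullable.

Y → ε contributes ε.
From Y → N G: add FIRST(N) = { ;, num }.
Union: FIRST(Y) = { ;, num, ε }.

{ ;, num, ε }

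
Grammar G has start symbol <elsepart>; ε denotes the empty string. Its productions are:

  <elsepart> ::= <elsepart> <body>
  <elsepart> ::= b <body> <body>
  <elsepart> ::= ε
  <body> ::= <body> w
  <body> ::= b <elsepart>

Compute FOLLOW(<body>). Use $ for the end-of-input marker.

{ $, b, w }

In <elsepart> ::= <elsepart> <body>: <body> is at the end, add FOLLOW(<elsepart>) = { $, b, w }.
In <elsepart> ::= b <body> <body>: add FIRST(<body>) = { b }.
In <elsepart> ::= b <body> <body>: <body> is at the end, add FOLLOW(<elsepart>) = { $, b, w }.
In <body> ::= <body> w: add FIRST(w) = { w }.
Union: FOLLOW(<body>) = { $, b, w }.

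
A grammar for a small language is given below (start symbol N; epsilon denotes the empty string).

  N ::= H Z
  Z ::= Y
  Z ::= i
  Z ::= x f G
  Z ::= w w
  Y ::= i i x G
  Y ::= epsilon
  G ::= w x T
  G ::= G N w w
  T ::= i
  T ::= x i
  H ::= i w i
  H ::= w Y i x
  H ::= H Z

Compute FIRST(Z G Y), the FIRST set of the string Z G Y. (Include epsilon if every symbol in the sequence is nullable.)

Add FIRST(Z)\{epsilon} = { i, w, x }; Z is nullable, continue.
Add FIRST(G) = { w }; G is not nullable, stop.

{ i, w, x }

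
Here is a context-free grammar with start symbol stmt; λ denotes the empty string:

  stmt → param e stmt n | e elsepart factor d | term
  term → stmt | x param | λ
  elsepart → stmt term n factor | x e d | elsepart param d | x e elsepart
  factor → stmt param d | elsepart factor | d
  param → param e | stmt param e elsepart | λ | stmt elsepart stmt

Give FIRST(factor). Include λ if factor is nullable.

{ d, e, n, x }

From factor → stmt param d: stmt, param nullable, take FIRST(stmt) ∪ FIRST(param) ∪ {d} = { d, e, n, x }.
From factor → elsepart factor: add FIRST(elsepart) = { e, n, x }.
factor → d contributes {d}.
Union: FIRST(factor) = { d, e, n, x }.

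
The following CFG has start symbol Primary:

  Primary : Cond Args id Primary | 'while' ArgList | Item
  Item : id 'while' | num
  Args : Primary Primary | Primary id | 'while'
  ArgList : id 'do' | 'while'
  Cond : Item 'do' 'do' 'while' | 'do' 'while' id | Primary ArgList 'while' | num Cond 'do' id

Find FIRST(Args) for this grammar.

From Args : Primary Primary: add FIRST(Primary) = { 'do', 'while', id, num }.
From Args : Primary id: add FIRST(Primary) = { 'do', 'while', id, num }.
Args : 'while' contributes {'while'}.
Union: FIRST(Args) = { 'do', 'while', id, num }.

{ 'do', 'while', id, num }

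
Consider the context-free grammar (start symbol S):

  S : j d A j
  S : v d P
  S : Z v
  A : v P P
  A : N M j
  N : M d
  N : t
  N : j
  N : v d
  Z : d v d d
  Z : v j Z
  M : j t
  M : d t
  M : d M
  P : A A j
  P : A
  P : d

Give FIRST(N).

{ d, j, t, v }

From N : M d: add FIRST(M) = { d, j }.
N : t contributes {t}.
N : j contributes {j}.
N : v d contributes {v}.
Union: FIRST(N) = { d, j, t, v }.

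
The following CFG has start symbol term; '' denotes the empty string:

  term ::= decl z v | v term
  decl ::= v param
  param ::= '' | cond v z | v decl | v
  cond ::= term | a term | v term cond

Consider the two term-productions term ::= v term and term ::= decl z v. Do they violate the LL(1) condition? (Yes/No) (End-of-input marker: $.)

Yes

FIRST(v term) = { v } and FIRST(decl z v) = { v }.
Both contain v, so the two alternatives are not disjoint — LL(1) conflict.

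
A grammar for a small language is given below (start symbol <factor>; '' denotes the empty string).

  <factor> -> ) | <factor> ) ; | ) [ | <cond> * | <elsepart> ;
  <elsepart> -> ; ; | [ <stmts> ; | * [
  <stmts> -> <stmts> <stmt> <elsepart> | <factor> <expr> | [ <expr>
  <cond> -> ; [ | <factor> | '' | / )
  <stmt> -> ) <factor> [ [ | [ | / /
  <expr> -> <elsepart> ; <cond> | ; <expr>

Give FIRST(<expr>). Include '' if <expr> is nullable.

{ *, ;, [ }

From <expr> -> <elsepart> ; <cond>: add FIRST(<elsepart>) = { *, ;, [ }.
<expr> -> ; <expr> contributes {;}.
Union: FIRST(<expr>) = { *, ;, [ }.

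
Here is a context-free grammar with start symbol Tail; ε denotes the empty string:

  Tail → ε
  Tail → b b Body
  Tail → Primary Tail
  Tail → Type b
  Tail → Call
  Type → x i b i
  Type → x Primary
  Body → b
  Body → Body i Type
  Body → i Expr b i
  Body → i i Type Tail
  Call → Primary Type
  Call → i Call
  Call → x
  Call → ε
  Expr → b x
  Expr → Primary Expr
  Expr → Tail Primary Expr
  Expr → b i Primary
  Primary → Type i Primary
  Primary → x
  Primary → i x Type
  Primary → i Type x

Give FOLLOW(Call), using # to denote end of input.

In Tail → Call: Call is at the end, add FOLLOW(Tail) = { #, i, x }.
In Call → i Call: Call is at the end, add FOLLOW(Call) = { #, i, x }.
Union: FOLLOW(Call) = { #, i, x }.

{ #, i, x }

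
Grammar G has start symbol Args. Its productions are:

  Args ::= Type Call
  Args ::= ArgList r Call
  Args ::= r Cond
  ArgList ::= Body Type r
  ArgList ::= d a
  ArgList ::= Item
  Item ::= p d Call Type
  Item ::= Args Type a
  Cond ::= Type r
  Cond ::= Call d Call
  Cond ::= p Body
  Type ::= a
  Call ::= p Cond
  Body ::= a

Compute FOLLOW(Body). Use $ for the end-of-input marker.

{ $, a, d }

In ArgList ::= Body Type r: add FIRST(Type r) = { a }.
In Cond ::= p Body: Body is at the end, add FOLLOW(Cond) = { $, a, d }.
Union: FOLLOW(Body) = { $, a, d }.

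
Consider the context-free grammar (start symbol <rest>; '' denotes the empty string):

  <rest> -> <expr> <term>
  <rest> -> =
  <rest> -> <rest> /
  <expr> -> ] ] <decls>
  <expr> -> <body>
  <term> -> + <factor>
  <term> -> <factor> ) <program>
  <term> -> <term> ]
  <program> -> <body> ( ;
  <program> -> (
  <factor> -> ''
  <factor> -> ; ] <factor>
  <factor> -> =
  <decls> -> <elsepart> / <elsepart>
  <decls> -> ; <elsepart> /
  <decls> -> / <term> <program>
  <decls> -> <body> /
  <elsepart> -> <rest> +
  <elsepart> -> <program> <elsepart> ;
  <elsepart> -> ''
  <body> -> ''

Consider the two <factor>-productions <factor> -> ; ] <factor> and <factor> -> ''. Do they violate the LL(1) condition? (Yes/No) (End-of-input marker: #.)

No

FIRST(; ] <factor>) = { ; } and FIRST('') = { '' }.
The second is nullable but FOLLOW(<factor>) = { #, (, ), +, /, ] } is disjoint from FIRST of the first.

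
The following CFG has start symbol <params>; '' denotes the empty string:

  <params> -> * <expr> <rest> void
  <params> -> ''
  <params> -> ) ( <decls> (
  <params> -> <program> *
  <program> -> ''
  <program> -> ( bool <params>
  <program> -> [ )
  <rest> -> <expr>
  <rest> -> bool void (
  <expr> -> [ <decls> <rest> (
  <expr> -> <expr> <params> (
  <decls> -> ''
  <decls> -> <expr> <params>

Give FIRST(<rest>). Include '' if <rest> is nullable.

From <rest> -> <expr>: add FIRST(<expr>) = { [ }.
<rest> -> bool void ( contributes {bool}.
Union: FIRST(<rest>) = { [, bool }.

{ [, bool }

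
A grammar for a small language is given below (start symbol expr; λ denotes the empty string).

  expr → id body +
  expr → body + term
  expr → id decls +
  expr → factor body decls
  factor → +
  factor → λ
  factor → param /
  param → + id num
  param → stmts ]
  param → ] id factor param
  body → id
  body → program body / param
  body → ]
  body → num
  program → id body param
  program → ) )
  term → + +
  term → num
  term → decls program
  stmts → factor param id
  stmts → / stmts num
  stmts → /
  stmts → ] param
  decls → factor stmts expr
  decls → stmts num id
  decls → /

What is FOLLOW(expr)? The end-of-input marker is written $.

expr is the start symbol, so $ ∈ FOLLOW(expr).
In decls → factor stmts expr: expr is at the end, add FOLLOW(decls) = { $, ), +, id }.
Union: FOLLOW(expr) = { $, ), +, id }.

{ $, ), +, id }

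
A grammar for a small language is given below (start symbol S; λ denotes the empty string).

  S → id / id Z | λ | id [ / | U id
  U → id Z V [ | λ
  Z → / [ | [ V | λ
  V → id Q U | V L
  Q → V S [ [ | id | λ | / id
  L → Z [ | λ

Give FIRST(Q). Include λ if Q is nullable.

From Q → V S [ [: add FIRST(V) = { id }.
Q → id contributes {id}.
Q → λ contributes λ.
Q → / id contributes {/}.
Union: FIRST(Q) = { /, id, λ }.

{ /, id, λ }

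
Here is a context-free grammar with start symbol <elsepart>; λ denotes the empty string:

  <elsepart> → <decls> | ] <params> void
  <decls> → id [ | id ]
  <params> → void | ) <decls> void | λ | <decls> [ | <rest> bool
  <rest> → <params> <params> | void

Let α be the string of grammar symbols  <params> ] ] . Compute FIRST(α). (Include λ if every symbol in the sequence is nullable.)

{ ), ], bool, id, void }

Add FIRST(<params>)\{λ} = { ), bool, id, void }; <params> is nullable, continue.
] is a terminal; add {]} and stop.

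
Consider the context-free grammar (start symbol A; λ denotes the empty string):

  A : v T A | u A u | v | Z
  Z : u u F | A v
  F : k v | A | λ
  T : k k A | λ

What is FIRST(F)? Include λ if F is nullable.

F : k v contributes {k}.
From F : A: add FIRST(A) = { u, v }.
F : λ contributes λ.
Union: FIRST(F) = { k, u, v, λ }.

{ k, u, v, λ }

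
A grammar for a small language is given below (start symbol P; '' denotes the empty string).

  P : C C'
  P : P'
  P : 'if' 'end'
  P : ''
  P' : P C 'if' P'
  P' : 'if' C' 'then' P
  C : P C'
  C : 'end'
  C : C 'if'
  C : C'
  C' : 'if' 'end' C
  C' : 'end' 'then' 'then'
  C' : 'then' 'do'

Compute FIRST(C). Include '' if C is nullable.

{ 'end', 'if', 'then' }

From C : P C': P nullable, take FIRST(P) ∪ FIRST(C') = { 'end', 'if', 'then' }.
C : 'end' contributes {'end'}.
From C : C 'if': add FIRST(C) = { 'end', 'if', 'then' }.
From C : C': add FIRST(C') = { 'end', 'if', 'then' }.
Union: FIRST(C) = { 'end', 'if', 'then' }.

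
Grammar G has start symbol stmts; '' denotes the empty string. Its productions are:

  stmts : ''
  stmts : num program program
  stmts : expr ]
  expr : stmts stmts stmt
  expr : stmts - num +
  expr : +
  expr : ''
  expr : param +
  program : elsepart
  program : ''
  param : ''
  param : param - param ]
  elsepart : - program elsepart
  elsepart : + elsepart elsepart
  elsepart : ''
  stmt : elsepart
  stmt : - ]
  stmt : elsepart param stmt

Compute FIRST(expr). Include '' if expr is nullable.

{ +, -, ], num, '' }

From expr : stmts stmts stmt: stmts, stmts, stmt nullable, take FIRST(stmts) ∪ FIRST(stmts) ∪ FIRST(stmt) = { +, -, ], num }; also '' since the whole RHS is nullable.
From expr : stmts - num +: stmts nullable, take FIRST(stmts) ∪ {-} = { +, -, ], num }.
expr : + contributes {+}.
expr : '' contributes ''.
From expr : param +: param nullable, take FIRST(param) ∪ {+} = { +, - }.
Union: FIRST(expr) = { +, -, ], num, '' }.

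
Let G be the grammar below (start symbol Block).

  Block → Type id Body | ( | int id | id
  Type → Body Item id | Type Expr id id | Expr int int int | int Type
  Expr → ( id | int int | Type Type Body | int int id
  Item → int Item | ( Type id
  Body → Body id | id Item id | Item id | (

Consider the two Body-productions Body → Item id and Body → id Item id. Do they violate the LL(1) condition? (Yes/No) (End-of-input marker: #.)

FIRST(Item id) = { (, int } and FIRST(id Item id) = { id }.
The FIRST sets are disjoint and neither alternative is nullable — no conflict.

No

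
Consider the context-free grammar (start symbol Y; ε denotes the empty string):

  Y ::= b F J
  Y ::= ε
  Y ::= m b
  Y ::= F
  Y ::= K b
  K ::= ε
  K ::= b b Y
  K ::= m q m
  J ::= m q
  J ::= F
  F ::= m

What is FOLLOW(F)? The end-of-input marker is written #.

In Y ::= b F J: add FIRST(J) = { m }.
In Y ::= F: F is at the end, add FOLLOW(Y) = { #, b }.
In J ::= F: F is at the end, add FOLLOW(J) = { #, b }.
Union: FOLLOW(F) = { #, b, m }.

{ #, b, m }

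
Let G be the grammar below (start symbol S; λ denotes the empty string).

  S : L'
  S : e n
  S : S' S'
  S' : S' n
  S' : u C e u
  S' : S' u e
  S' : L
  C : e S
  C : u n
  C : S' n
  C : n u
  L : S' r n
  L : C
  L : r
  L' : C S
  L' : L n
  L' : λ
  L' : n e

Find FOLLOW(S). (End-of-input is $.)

S is the start symbol, so $ ∈ FOLLOW(S).
In C : e S: S is at the end, add FOLLOW(C) = { $, e, n, r, u }.
In L' : C S: S is at the end, add FOLLOW(L') = { $, e, n, r, u }.
Union: FOLLOW(S) = { $, e, n, r, u }.

{ $, e, n, r, u }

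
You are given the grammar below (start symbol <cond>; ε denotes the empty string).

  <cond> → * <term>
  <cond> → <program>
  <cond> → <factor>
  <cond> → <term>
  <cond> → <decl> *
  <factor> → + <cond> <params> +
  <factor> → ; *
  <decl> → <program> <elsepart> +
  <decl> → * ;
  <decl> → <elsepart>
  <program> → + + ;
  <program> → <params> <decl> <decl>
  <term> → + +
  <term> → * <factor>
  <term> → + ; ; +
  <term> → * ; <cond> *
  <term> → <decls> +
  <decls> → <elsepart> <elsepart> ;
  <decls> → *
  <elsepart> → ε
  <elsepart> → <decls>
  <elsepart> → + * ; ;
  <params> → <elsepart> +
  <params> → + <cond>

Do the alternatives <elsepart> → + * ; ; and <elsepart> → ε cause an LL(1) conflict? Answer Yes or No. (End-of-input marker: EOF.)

FIRST(+ * ; ;) = { + } and FIRST(ε) = { ε }.
The second alternative is nullable and FOLLOW(<elsepart>) = { EOF, *, +, ; } shares + with FIRST of the first — conflict.

Yes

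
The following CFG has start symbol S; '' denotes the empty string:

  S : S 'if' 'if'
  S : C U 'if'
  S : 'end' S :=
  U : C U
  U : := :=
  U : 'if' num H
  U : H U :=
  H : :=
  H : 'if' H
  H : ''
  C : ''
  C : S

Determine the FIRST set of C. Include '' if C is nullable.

{ 'end', 'if', :=, '' }

C : '' contributes ''.
From C : S: add FIRST(S) = { 'end', 'if', := }.
Union: FIRST(C) = { 'end', 'if', :=, '' }.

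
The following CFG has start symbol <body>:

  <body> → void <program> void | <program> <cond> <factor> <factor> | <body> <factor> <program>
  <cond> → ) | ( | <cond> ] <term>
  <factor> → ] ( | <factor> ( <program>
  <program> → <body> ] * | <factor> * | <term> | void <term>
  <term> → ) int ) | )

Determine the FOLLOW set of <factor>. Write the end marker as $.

{ $, (, ), *, ], void }

In <body> → <program> <cond> <factor> <factor>: add FIRST(<factor>) = { ] }.
In <body> → <program> <cond> <factor> <factor>: <factor> is at the end, add FOLLOW(<body>) = { $, ] }.
In <body> → <body> <factor> <program>: add FIRST(<program>) = { ), ], void }.
In <factor> → <factor> ( <program>: add FIRST(( <program>) = { ( }.
In <program> → <factor> *: add FIRST(*) = { * }.
Union: FOLLOW(<factor>) = { $, (, ), *, ], void }.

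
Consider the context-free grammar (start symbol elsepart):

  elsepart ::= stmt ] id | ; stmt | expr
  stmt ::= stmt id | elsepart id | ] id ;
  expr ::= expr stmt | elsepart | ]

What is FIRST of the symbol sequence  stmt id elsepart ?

Add FIRST(stmt) = { ;, ] }; stmt is not nullable, stop.

{ ;, ] }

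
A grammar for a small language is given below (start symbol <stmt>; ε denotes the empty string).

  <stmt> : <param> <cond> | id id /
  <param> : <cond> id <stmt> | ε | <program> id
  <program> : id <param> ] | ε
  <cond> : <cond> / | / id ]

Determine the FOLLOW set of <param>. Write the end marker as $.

In <stmt> : <param> <cond>: add FIRST(<cond>) = { / }.
In <program> : id <param> ]: add FIRST(]) = { ] }.
Union: FOLLOW(<param>) = { /, ] }.

{ /, ] }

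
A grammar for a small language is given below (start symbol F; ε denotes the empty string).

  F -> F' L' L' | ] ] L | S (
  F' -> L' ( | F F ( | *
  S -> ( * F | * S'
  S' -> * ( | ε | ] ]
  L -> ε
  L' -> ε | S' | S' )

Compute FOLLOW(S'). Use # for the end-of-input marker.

In S -> * S': S' is at the end, add FOLLOW(S) = { ( }.
In L' -> S': S' is at the end, add FOLLOW(L') = { #, (, ), *, ] }.
In L' -> S' ): add FIRST()) = { ) }.
Union: FOLLOW(S') = { #, (, ), *, ] }.

{ #, (, ), *, ] }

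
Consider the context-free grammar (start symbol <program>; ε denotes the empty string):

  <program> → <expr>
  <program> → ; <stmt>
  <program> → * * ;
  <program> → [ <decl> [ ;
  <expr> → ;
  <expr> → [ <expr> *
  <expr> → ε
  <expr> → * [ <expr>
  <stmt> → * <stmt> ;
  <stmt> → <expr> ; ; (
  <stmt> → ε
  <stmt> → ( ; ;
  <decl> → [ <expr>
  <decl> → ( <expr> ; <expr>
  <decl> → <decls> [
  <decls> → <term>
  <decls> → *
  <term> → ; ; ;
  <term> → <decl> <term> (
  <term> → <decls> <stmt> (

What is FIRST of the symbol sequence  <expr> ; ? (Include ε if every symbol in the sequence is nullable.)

Add FIRST(<expr>)\{ε} = { *, ;, [ }; <expr> is nullable, continue.
; is a terminal; add {;} and stop.

{ *, ;, [ }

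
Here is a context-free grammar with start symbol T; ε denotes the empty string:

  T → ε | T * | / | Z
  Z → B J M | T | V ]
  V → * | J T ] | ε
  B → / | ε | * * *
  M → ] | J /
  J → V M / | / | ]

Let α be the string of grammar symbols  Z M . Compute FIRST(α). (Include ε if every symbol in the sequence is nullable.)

Add FIRST(Z)\{ε} = { *, /, ] }; Z is nullable, continue.
Add FIRST(M) = { *, /, ] }; M is not nullable, stop.

{ *, /, ] }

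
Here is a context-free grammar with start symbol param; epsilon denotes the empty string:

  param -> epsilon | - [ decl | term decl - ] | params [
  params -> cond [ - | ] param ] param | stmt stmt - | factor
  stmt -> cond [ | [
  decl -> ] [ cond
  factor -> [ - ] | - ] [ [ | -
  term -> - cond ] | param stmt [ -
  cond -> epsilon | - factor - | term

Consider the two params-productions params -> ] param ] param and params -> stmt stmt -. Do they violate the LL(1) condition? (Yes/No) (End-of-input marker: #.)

FIRST(] param ] param) = { ] } and FIRST(stmt stmt -) = { -, [, ] }.
Both contain ], so the two alternatives are not disjoint — LL(1) conflict.

Yes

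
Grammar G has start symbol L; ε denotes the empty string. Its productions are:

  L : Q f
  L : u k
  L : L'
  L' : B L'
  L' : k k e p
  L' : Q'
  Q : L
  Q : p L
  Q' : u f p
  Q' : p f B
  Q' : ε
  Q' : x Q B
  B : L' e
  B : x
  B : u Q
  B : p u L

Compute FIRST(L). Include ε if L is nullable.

From L : Q f: Q nullable, take FIRST(Q) ∪ {f} = { e, f, k, p, u, x }.
L : u k contributes {u}.
From L : L': add FIRST(L') = { e, k, p, u, x, ε } (including ε since L' is nullable).
Union: FIRST(L) = { e, f, k, p, u, x, ε }.

{ e, f, k, p, u, x, ε }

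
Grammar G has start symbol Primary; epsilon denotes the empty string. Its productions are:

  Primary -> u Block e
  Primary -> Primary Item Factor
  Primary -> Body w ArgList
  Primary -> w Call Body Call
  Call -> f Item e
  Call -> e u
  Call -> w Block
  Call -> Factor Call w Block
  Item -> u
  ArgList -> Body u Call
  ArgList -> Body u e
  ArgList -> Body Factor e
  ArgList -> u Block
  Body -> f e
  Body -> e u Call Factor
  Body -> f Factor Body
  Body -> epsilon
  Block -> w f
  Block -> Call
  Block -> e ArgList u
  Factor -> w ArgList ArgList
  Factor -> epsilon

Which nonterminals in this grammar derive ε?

Directly nullable (have an epsilon-production): Body, Factor.
No other nonterminal has a production whose RHS symbols are all nullable.

{ Body, Factor }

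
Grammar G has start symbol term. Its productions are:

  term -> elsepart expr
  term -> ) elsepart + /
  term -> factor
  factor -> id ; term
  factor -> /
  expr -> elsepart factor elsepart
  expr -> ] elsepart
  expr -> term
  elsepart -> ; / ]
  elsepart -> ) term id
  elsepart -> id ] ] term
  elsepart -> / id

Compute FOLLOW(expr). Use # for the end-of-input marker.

In term -> elsepart expr: expr is at the end, add FOLLOW(term) = { #, ), +, /, ;, ], id }.
Union: FOLLOW(expr) = { #, ), +, /, ;, ], id }.

{ #, ), +, /, ;, ], id }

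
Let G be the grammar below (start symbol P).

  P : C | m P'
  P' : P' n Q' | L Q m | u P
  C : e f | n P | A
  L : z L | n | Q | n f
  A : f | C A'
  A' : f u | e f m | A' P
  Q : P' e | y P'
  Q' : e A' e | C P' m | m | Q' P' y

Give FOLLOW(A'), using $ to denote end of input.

In A : C A': A' is at the end, add FOLLOW(A) = { $, e, f, m, n, u, y, z }.
In A' : A' P: add FIRST(P) = { e, f, m, n }.
In Q' : e A' e: add FIRST(e) = { e }.
Union: FOLLOW(A') = { $, e, f, m, n, u, y, z }.

{ $, e, f, m, n, u, y, z }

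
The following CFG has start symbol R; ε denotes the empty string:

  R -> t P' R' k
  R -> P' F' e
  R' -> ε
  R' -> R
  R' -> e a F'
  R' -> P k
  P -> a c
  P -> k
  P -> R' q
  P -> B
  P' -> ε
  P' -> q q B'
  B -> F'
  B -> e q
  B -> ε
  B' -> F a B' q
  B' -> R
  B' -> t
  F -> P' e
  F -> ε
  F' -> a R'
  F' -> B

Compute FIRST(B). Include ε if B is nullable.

From B -> F': add FIRST(F') = { a, e, ε } (including ε since F' is nullable).
B -> e q contributes {e}.
B -> ε contributes ε.
Union: FIRST(B) = { a, e, ε }.

{ a, e, ε }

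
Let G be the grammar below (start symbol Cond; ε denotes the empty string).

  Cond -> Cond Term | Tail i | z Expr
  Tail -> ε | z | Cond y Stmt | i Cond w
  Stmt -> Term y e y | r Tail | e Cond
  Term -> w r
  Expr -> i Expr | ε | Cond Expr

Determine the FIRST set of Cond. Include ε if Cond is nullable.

{ i, z }

From Cond -> Cond Term: add FIRST(Cond) = { i, z }.
From Cond -> Tail i: Tail nullable, take FIRST(Tail) ∪ {i} = { i, z }.
Cond -> z Expr contributes {z}.
Union: FIRST(Cond) = { i, z }.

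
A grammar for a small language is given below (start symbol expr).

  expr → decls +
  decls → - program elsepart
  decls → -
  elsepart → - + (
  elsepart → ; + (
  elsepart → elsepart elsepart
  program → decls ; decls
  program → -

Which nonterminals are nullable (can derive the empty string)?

No nonterminal has an empty production or an RHS whose symbols are all nullable.

{ } (none)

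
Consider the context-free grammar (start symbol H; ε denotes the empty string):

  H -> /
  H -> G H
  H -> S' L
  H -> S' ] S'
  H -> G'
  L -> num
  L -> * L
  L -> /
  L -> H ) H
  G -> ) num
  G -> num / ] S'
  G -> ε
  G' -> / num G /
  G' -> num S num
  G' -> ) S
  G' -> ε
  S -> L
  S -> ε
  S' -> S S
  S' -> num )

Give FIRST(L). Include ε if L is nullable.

L -> num contributes {num}.
L -> * L contributes {*}.
L -> / contributes {/}.
From L -> H ) H: H nullable, take FIRST(H) ∪ {)} = { ), *, /, ], num }.
Union: FIRST(L) = { ), *, /, ], num }.

{ ), *, /, ], num }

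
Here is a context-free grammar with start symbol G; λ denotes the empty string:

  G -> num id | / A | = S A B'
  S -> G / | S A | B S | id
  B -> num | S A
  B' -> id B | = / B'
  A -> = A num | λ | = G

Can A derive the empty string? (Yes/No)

A has an λ-production, so A ⇒ λ.

Yes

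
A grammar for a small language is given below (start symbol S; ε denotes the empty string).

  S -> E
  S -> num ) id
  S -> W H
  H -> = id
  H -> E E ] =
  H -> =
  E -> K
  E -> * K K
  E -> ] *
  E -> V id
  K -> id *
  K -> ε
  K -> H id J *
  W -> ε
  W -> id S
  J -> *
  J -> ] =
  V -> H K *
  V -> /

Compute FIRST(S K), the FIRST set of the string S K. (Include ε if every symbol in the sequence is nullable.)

{ *, /, =, ], id, num, ε }

Add FIRST(S)\{ε} = { *, /, =, ], id, num }; S is nullable, continue.
Add FIRST(K)\{ε} = { *, /, =, ], id }; K is nullable, continue.
Every symbol is nullable, so include ε.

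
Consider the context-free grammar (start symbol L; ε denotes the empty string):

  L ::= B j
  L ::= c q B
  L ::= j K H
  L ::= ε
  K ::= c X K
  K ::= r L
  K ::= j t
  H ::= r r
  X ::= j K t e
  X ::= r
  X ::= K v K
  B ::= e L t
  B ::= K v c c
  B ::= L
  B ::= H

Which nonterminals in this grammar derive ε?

Directly nullable (have an ε-production): L.
B ::= L with every symbol nullable, so B is nullable.
No other nonterminal has a production whose RHS symbols are all nullable.

{ B, L }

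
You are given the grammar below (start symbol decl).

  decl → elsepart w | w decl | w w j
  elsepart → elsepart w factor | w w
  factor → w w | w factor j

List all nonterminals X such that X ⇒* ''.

{ } (none)

No nonterminal has an empty production or an RHS whose symbols are all nullable.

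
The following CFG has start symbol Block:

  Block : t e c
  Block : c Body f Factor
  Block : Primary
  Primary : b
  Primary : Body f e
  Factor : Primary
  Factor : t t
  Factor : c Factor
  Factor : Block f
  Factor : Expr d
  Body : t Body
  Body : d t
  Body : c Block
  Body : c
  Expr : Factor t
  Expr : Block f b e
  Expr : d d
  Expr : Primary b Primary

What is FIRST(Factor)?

{ b, c, d, t }

From Factor : Primary: add FIRST(Primary) = { b, c, d, t }.
Factor : t t contributes {t}.
Factor : c Factor contributes {c}.
From Factor : Block f: add FIRST(Block) = { b, c, d, t }.
From Factor : Expr d: add FIRST(Expr) = { b, c, d, t }.
Union: FIRST(Factor) = { b, c, d, t }.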